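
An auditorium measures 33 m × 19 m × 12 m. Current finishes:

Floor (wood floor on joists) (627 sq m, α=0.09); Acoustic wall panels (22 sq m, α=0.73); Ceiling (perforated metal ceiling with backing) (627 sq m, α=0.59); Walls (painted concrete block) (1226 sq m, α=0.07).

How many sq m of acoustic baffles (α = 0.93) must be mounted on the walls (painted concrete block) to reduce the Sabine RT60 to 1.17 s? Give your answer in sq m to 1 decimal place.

A₁ = Σ Sᵢαᵢ = 627·0.09 + 22·0.73 + 627·0.59 + 1226·0.07 = 528.240 sabins.
V = 7524 m³. Target absorption A₂ = 0.161 × 7524 / 1.17 = 1035.354 sabins.
Absorption to add: 1035.354 − 528.240 = 507.114 sabins.
Each sq m of panel replacing the walls (painted concrete block) adds (0.93 − 0.07) = 0.86 sabins.
Area = ΔA/Δα = 507.114/0.86 = 589.7 sq m.

589.7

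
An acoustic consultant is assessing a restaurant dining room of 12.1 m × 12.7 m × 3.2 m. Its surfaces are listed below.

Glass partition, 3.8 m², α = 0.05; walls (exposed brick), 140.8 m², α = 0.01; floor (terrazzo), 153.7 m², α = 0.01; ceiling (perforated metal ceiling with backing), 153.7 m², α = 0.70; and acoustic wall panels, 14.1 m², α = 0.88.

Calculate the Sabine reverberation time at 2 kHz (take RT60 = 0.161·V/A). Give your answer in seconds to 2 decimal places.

Equivalent absorption area: A = 3.8*0.05 + 140.8*0.01 + 153.7*0.01 + 153.7*0.70 + 14.1*0.88 = 123.133 m².
Room volume: 491.744 m³.
RT60 = 0.161 · V / A = 0.161 × 491.744 / 123.133 = 0.64 s.

0.64 seconds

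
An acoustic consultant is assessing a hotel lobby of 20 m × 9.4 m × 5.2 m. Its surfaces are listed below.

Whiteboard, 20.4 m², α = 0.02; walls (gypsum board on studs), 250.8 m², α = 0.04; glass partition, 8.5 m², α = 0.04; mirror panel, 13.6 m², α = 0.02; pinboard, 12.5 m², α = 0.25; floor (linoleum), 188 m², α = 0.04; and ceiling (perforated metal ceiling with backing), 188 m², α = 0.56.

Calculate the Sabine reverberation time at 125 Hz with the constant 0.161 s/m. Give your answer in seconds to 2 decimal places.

1.24 seconds

Total absorption A = 20.4×0.02 + 250.8×0.04 + 8.5×0.04 + 13.6×0.02 + 12.5×0.25 + 188×0.04 + 188×0.56
  = 0.408 + 10.032 + 0.340 + 0.272 + 3.125 + 7.520 + 105.280 = 126.977 m² sabins.
Room volume: 977.6 m³.
RT60 = 0.161 · V / A = 0.161 × 977.6 / 126.977 = 1.24 s.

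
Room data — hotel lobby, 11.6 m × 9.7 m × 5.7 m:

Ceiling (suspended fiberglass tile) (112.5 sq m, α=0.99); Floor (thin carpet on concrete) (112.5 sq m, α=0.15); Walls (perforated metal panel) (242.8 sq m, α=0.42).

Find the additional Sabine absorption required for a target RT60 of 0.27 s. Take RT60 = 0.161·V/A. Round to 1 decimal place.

152.2 sabins

Summing Sᵢαᵢ: 111.375 + 16.875 + 101.976 → A₁ = 230.226 sabins.
Target A₂ = 0.161·641.364/0.27 = 382.443 sabins (V = 641.364 m³).
Shortfall: 382.443 − 230.226 = 152.2 sabins.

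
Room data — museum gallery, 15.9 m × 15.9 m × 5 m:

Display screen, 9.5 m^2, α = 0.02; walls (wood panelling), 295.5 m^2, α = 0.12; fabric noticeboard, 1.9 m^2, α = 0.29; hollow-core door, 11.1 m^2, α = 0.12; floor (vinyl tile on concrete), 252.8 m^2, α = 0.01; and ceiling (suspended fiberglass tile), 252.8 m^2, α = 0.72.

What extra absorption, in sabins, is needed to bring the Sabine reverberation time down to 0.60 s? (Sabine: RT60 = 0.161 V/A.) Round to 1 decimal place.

117.1 sabins

A₁ = Σ Sᵢαᵢ = 9.5×0.02 + 295.5×0.12 + 1.9×0.29 + 11.1×0.12 + 252.8×0.01 + 252.8×0.72 = 222.077 sabins.
For T = 0.60 s, need A₂ = 0.161·V/T = 0.161·1264.05/0.60 = 339.187 sabins.
Additional absorption ΔA = 339.187 − 222.077 = 117.1 sabins.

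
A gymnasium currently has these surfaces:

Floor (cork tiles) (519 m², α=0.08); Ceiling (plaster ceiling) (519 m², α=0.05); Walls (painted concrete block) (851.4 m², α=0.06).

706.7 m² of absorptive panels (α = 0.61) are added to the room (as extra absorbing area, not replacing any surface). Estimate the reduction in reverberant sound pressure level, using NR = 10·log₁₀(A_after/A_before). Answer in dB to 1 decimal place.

6.7 dB

A_before = Σ Sᵢαᵢ = 519×0.08 + 519×0.05 + 851.4×0.06 = 118.554 sabins.
Treatment contributes 706.7·0.61 = 431.087 sabins.
A_after = 118.554 + 431.087 = 549.641 sabins.
Reduction = 10 log₁₀(A_after/A_before) = 10 log₁₀(4.6362) = 6.7 dB.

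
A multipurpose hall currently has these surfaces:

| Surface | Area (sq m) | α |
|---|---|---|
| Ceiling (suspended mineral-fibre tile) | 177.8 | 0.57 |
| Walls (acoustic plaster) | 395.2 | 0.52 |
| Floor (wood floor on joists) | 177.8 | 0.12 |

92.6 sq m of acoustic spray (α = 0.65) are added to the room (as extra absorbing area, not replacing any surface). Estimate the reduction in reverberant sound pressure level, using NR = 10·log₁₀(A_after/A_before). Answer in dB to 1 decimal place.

0.7 dB

Total absorption A_before = 177.8·0.57 + 395.2·0.52 + 177.8·0.12
  = 101.346 + 205.504 + 21.336 = 328.186 sq m sabins.
Treatment contributes 92.6·0.65 = 60.190 sabins.
A_after = 328.186 + 60.190 = 388.376 sabins.
Reduction = 10 log₁₀(A_after/A_before) = 10 log₁₀(1.1834) = 0.7 dB.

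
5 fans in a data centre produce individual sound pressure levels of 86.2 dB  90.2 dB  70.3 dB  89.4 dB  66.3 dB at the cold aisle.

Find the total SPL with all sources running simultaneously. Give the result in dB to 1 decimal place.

Σ 10^(Lᵢ/10) = 2.35e+09.
Back to dB: 10·log₁₀ Σ = 93.7 dB.

93.7 dB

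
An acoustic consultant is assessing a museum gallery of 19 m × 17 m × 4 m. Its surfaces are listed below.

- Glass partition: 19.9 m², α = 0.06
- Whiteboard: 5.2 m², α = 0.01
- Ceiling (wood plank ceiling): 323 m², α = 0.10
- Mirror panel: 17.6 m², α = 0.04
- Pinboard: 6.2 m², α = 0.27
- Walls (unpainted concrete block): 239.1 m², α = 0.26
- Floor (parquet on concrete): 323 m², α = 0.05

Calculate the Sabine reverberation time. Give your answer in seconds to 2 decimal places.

1.82 s

Summing Sᵢαᵢ: 1.194 + 0.052 + 32.300 + 0.704 + 1.674 + 62.166 + 16.150 → A = 114.240 sabins.
Room volume: 1292 m³.
Sabine: RT60 = 0.161 × 1292 / 114.240 = 1.82 s.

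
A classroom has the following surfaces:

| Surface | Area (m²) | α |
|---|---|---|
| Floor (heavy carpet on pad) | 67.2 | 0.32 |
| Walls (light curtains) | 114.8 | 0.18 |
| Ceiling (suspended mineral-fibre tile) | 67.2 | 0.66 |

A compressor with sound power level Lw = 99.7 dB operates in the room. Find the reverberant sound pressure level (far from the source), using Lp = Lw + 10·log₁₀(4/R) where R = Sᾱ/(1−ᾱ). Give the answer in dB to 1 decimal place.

84.5 dB

A = 86.520 sabins; S = 249.2 m².
ᾱ = 0.3472, so room constant R = A/(1−ᾱ) = 132.537 m².
Lp = 99.7 + 10·log₁₀(4/132.537) = 99.7 + (-15.20) = 84.5 dB.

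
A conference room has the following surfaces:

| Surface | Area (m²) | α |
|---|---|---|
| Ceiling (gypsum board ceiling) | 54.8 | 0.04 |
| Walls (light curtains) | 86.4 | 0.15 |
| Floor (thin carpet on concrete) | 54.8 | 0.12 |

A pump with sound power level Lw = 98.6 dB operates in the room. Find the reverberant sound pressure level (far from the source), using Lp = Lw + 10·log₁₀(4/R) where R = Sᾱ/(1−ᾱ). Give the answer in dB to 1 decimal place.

90.7 dB

Σ(Sᵢαᵢ) = 54.8×0.04 + 86.4×0.15 + 54.8×0.12 = 21.728; total area S = 196.0 m².
ᾱ = 0.1109, so room constant R = A/(1−ᾱ) = 24.438 m².
Lp = Lw + 10 log₁₀(4/R) = 98.6 -7.86 = 90.7 dB.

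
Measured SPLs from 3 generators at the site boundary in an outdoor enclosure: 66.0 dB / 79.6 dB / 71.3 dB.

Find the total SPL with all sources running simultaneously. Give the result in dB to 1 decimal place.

Σ 10^(Lᵢ/10) = 1.087e+08.
Combined level = 10 log₁₀(1.087e+08) = 80.4 dB.

80.4 dB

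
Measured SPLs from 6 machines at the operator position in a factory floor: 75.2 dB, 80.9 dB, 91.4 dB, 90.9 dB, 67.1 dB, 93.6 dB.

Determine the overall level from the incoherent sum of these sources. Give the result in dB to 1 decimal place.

Σ 10^(Lᵢ/10) = 5.063e+09.
Back to dB: 10·log₁₀ Σ = 97.0 dB.

97.0 dB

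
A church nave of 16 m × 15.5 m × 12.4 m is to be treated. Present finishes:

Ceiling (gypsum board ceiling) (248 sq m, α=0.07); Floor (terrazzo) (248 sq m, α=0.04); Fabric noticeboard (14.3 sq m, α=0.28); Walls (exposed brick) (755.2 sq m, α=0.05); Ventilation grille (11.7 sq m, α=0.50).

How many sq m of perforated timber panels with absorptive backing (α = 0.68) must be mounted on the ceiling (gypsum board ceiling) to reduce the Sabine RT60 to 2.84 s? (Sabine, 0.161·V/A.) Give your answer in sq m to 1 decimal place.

A₁ = Σ Sᵢαᵢ = 248×0.07 + 248×0.04 + 14.3×0.28 + 755.2×0.05 + 11.7×0.50 = 74.894 sabins.
Required A₂ = 0.161·3075.2/2.84 = 174.334 sabins.
ΔA needed = 174.334 − 74.894 = 99.440 sabins.
Each sq m of panel replacing the ceiling (gypsum board ceiling) adds (0.68 − 0.07) = 0.61 sabins.
Area = ΔA/Δα = 99.440/0.61 = 163.0 sq m.

163.0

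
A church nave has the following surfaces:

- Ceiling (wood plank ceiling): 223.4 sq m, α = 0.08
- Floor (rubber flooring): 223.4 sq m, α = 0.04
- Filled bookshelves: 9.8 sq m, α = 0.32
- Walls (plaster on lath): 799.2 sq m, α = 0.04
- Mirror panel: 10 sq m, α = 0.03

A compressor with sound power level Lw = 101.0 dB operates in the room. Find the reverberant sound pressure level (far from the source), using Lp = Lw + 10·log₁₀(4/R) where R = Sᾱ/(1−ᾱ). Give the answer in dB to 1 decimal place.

A = 62.212 sabins; S = 1265.8 sq m.
ᾱ = 0.0491, so room constant R = A/(1−ᾱ) = 65.424 sq m.
Lp = Lw + 10 log₁₀(4/R) = 101.0 -12.14 = 88.9 dB.

88.9 dB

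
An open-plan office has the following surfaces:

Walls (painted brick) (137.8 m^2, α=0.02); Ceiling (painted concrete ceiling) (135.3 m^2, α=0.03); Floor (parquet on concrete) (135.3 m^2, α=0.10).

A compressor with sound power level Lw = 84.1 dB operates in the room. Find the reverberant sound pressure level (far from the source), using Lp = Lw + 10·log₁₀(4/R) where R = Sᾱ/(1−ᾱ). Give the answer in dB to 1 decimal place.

76.8 dB

Σ(Sᵢαᵢ) = 137.8×0.02 + 135.3×0.03 + 135.3×0.10 = 20.345; total area S = 408.4 m^2.
ᾱ = 20.345/408.4 = 0.0498; R = Sᾱ/(1−ᾱ) = 20.345/(1−0.0498) = 21.411 m^2.
Lp = 84.1 + 10·log₁₀(4/21.411) = 84.1 + (-7.29) = 76.8 dB.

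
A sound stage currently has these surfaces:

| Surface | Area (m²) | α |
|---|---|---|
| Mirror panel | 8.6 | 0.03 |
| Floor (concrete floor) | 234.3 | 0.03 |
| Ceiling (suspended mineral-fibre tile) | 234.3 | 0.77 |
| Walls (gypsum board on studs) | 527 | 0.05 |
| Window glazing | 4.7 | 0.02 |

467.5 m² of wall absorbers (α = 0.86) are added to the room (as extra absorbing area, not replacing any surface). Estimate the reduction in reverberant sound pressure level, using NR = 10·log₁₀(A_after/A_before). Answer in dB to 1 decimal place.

Total absorption A_before = 8.6*0.03 + 234.3*0.03 + 234.3*0.77 + 527*0.05 + 4.7*0.02
  = 0.258 + 7.029 + 180.411 + 26.350 + 0.094 = 214.142 m² sabins.
Added absorption = 467.5 × 0.86 = 402.050 sabins.
A_after = 214.142 + 402.050 = 616.192 sabins.
NR = 10·log₁₀(616.192/214.142) = 4.6 dB.

4.6 dB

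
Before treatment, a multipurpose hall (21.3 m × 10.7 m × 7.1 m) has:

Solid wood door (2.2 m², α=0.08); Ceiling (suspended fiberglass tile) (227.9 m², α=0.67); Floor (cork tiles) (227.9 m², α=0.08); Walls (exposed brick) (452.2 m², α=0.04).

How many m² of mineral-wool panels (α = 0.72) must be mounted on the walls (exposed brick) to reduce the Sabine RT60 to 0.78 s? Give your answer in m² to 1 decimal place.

213.0

Equivalent absorption area: A₁ = 2.2×0.08 + 227.9×0.67 + 227.9×0.08 + 452.2×0.04 = 189.189 m².
Required A₂ = 0.161·1618.161/0.78 = 334.005 sabins.
Absorption to add: 334.005 − 189.189 = 144.816 sabins.
Each m² of panel replacing the walls (exposed brick) adds (0.72 − 0.04) = 0.68 sabins.
Panel area = 144.816 / 0.68 = 213.0 m².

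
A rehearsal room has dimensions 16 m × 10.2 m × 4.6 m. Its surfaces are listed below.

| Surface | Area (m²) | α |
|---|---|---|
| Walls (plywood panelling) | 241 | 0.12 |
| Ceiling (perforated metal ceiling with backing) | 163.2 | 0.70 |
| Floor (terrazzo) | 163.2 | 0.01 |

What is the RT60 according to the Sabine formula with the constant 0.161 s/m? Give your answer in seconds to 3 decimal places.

0.835 sec

Summing Sᵢαᵢ: 28.920 + 114.240 + 1.632 → A = 144.792 sabins.
V = 16·10.2·4.6 = 750.72 m³.
RT60 = 0.161 · V / A = 0.161 × 750.72 / 144.792 = 0.835 s.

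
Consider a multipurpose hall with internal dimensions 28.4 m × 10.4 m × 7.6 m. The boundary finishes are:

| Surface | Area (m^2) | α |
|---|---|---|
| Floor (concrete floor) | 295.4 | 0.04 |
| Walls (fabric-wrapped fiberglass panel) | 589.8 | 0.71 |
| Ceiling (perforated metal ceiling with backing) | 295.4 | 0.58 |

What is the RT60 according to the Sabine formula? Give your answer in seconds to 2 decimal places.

0.60 s

A = Σ Sᵢαᵢ = 295.4*0.04 + 589.8*0.71 + 295.4*0.58 = 601.906 sabins.
Room volume: 2244.736 m³.
Sabine: RT60 = 0.161 × 2244.736 / 601.906 = 0.60 s.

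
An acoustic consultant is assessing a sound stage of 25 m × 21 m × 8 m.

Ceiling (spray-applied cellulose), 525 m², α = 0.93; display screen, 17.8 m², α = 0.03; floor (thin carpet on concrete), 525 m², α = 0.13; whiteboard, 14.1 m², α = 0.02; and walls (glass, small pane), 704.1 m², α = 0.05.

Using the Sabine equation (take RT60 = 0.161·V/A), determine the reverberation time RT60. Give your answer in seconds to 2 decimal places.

1.14 s

Equivalent absorption area: A = 525*0.93 + 17.8*0.03 + 525*0.13 + 14.1*0.02 + 704.1*0.05 = 592.521 m².
Volume V = 25 × 21 × 8 = 4200 m³.
Sabine: RT60 = 0.161 × 4200 / 592.521 = 1.14 s.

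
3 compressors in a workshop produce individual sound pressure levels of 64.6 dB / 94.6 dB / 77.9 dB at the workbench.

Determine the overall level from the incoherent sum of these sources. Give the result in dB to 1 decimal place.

94.7 dB

Converting to relative power and adding: 10^(64.6/10) + 10^(94.6/10) + 10^(77.9/10) = 2.949e+09.
Combined level = 10 log₁₀(2.949e+09) = 94.7 dB.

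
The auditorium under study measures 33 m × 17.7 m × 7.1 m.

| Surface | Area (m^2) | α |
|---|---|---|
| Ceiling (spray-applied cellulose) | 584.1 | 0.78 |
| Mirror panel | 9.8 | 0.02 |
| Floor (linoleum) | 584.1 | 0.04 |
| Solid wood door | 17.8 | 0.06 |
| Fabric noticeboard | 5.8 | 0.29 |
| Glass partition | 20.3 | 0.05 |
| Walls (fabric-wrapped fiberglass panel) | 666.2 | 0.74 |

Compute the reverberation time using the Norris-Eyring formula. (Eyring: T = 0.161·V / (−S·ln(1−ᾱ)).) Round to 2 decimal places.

Total surface area S = 584.1 + 9.8 + 584.1 + 17.8 + 5.8 + 20.3 + 666.2 = 1888.1 m^2.
Absorption A = 584.1·0.78 + 9.8·0.02 + 584.1·0.04 + 17.8·0.06 + 5.8·0.29 + 20.3·0.05 + 666.2·0.74 = 975.911 sabins.
ᾱ = 975.911 / 1888.1 = 0.5169.
−S·ln(1−ᾱ) = −1888.1 × ln(1 − 0.5169) = 1373.652.
V = 33 × 17.7 × 7.1 = 4147.11 m³.
T = 0.161·V/[−S·ln(1−ᾱ)] = 0.161·4147.11/1373.652 = 0.49 s.

0.49 s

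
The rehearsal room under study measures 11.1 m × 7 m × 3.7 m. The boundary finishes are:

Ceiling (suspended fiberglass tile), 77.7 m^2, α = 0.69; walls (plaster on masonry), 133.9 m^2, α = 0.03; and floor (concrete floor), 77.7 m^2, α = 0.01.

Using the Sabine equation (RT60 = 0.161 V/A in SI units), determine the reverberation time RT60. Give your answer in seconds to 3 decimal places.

A = Σ Sᵢαᵢ = 77.7×0.69 + 133.9×0.03 + 77.7×0.01 = 58.407 sabins.
V = 11.1·7·3.7 = 287.49 m³.
T = 0.161 V/A = 0.161·287.49/58.407 = 0.792 s.

0.792 s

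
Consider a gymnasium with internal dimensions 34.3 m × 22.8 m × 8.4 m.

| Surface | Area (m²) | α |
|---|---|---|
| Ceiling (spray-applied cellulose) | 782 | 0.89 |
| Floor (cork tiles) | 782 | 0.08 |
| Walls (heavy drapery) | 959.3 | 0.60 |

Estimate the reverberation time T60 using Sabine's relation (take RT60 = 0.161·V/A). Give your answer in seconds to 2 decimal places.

Total absorption A = 782·0.89 + 782·0.08 + 959.3·0.60
  = 695.980 + 62.560 + 575.580 = 1334.120 m² sabins.
V = 34.3·22.8·8.4 = 6569.136 m³.
RT60 = 0.161 · V / A = 0.161 × 6569.136 / 1334.120 = 0.79 s.

0.79 s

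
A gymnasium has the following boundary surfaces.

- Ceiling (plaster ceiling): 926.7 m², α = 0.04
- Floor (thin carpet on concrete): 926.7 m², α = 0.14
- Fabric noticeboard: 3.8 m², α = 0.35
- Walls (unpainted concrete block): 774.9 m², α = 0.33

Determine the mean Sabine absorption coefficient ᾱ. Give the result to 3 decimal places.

0.161

S = Σ Sᵢ = 926.7 + 926.7 + 3.8 + 774.9 = 2632.1 m².
A = 926.7×0.04 + 926.7×0.14 + 3.8×0.35 + 774.9×0.33 = 423.853 sabins.
ᾱ = 423.853 / 2632.1 = 0.161.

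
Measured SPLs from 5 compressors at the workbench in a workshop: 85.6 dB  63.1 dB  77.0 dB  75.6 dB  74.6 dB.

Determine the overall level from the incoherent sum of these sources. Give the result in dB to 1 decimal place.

Σ 10^(Lᵢ/10) = 4.804e+08.
Combined level = 10 log₁₀(4.804e+08) = 86.8 dB.

86.8 dB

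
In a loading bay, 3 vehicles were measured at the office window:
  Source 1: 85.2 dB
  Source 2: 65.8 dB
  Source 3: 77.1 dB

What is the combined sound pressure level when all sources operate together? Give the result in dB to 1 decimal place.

Σ 10^(Lᵢ/10) = 3.862e+08.
Back to dB: 10·log₁₀ Σ = 85.9 dB.

85.9 dB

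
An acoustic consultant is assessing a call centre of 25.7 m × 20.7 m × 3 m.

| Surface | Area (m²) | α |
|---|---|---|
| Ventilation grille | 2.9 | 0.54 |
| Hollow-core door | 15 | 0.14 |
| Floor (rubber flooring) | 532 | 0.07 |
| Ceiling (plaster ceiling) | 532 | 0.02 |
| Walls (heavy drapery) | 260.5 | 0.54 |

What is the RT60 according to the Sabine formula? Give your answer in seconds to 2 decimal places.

Summing Sᵢαᵢ: 1.566 + 2.100 + 37.240 + 10.640 + 140.670 → A = 192.216 sabins.
V = 25.7·20.7·3 = 1595.97 m³.
T = 0.161 V/A = 0.161·1595.97/192.216 = 1.34 s.

1.34 s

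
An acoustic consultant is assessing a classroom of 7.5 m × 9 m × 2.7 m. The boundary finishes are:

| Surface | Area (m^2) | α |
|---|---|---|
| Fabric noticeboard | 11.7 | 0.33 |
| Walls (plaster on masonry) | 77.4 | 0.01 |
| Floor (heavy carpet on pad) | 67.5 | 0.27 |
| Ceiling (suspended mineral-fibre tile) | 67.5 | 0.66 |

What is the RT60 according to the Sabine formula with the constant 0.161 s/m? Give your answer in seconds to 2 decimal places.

Total absorption A = 11.7·0.33 + 77.4·0.01 + 67.5·0.27 + 67.5·0.66
  = 3.861 + 0.774 + 18.225 + 44.550 = 67.410 m^2 sabins.
Room volume: 182.25 m³.
Sabine: RT60 = 0.161 × 182.25 / 67.410 = 0.44 s.

0.44 s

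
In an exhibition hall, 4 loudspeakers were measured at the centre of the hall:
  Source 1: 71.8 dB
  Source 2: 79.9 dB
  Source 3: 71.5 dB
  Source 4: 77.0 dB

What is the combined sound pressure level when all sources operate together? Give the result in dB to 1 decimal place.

82.5 dB

Σ 10^(Lᵢ/10) = 1.771e+08.
Combined level = 10 log₁₀(1.771e+08) = 82.5 dB.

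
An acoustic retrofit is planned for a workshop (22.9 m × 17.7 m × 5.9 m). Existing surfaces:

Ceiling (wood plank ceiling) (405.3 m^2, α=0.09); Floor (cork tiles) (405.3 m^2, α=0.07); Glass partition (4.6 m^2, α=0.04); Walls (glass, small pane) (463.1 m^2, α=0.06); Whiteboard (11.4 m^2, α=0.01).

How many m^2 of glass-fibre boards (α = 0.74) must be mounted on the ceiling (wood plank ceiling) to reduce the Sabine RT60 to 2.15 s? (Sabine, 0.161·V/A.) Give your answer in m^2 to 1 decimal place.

A₁ = Σ Sᵢαᵢ = 405.3×0.09 + 405.3×0.07 + 4.6×0.04 + 463.1×0.06 + 11.4×0.01 = 92.932 sabins.
V = 2391.447 m³. Target absorption A₂ = 0.161 × 2391.447 / 2.15 = 179.080 sabins.
Absorption to add: 179.080 − 92.932 = 86.148 sabins.
Each m^2 of panel replacing the ceiling (wood plank ceiling) adds (0.74 − 0.09) = 0.65 sabins.
Panel area = 86.148 / 0.65 = 132.5 m^2.

132.5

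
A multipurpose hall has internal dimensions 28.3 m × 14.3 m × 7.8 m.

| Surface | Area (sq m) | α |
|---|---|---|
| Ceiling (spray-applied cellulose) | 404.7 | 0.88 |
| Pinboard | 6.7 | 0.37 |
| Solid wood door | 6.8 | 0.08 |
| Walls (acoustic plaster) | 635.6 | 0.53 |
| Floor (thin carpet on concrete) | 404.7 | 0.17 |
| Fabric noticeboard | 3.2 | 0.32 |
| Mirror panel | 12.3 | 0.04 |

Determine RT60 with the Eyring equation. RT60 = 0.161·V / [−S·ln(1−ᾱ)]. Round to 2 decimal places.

S = Σ Sᵢ = 1474.0 sq m.
Absorption A = 404.7×0.88 + 6.7×0.37 + 6.8×0.08 + 635.6×0.53 + 404.7×0.17 + 3.2×0.32 + 12.3×0.04 = 766.342 sabins.
Mean coefficient ᾱ = A/S = 0.5199.
Eyring denominator: −S ln(1−ᾱ) = 1081.564.
V = 28.3 × 14.3 × 7.8 = 3156.582 m³.
RT60 = 0.161 × 3156.582 / 1081.564 = 0.47 s.

0.47 s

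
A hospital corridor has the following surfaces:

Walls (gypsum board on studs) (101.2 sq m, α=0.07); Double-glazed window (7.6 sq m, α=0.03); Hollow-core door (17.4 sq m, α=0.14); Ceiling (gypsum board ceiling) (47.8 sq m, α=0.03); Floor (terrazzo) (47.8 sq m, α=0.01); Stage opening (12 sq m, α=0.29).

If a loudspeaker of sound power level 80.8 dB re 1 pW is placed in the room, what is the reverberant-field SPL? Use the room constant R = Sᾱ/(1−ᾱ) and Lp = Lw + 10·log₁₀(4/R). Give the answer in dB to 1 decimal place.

74.7 dB

A = 15.140 sabins; S = 233.8 sq m.
ᾱ = 0.0648, so room constant R = A/(1−ᾱ) = 16.189 sq m.
Lp = Lw + 10 log₁₀(4/R) = 80.8 -6.07 = 74.7 dB.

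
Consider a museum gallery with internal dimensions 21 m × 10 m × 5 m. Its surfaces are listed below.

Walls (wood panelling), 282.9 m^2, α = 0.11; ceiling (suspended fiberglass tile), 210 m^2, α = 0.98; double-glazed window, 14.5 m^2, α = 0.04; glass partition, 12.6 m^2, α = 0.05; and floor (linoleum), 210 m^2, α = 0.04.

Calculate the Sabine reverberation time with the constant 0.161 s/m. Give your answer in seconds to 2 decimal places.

0.69 sec

A = Σ Sᵢαᵢ = 282.9*0.11 + 210*0.98 + 14.5*0.04 + 12.6*0.05 + 210*0.04 = 246.529 sabins.
V = 21·10·5 = 1050 m³.
Sabine: RT60 = 0.161 × 1050 / 246.529 = 0.69 s.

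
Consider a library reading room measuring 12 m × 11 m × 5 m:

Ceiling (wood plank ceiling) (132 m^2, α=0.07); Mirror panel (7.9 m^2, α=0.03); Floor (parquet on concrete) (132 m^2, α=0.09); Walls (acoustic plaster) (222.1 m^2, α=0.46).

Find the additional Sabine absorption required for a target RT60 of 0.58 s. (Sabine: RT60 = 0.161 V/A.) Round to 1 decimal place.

59.7 sabins

Equivalent absorption area: A₁ = 132*0.07 + 7.9*0.03 + 132*0.09 + 222.1*0.46 = 123.523 m^2.
For T = 0.58 s, need A₂ = 0.161·V/T = 0.161·660/0.58 = 183.207 sabins.
Additional absorption ΔA = 183.207 − 123.523 = 59.7 sabins.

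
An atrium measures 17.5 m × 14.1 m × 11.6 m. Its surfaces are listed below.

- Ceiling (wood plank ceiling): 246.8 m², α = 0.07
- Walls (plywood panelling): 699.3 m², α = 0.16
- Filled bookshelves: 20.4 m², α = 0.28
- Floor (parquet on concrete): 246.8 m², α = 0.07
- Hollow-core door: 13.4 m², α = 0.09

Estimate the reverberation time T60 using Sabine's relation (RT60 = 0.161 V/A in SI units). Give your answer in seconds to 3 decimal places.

3.005 sec

Total absorption A = 246.8×0.07 + 699.3×0.16 + 20.4×0.28 + 246.8×0.07 + 13.4×0.09
  = 17.276 + 111.888 + 5.712 + 17.276 + 1.206 = 153.358 m² sabins.
V = 17.5·14.1·11.6 = 2862.3 m³.
RT60 = 0.161 · V / A = 0.161 × 2862.3 / 153.358 = 3.005 s.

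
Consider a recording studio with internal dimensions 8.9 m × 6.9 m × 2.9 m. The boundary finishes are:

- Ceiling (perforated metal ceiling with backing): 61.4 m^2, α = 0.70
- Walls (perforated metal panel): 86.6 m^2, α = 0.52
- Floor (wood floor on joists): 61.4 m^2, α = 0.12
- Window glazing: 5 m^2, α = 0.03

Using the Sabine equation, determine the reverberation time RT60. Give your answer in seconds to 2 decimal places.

Equivalent absorption area: A = 61.4×0.70 + 86.6×0.52 + 61.4×0.12 + 5×0.03 = 95.530 m^2.
V = 8.9·6.9·2.9 = 178.089 m³.
Sabine: RT60 = 0.161 × 178.089 / 95.530 = 0.30 s.

0.30 s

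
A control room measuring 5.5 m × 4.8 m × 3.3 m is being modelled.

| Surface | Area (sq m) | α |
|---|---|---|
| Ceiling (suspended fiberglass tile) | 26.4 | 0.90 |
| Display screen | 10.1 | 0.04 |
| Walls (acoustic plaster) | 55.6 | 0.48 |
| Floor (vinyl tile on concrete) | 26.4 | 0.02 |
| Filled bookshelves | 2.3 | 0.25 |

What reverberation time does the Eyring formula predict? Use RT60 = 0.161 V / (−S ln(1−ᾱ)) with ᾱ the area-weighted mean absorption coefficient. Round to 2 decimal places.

0.21 sec

S = Σ Sᵢ = 120.8 sq m.
Σ(Sᵢαᵢ) = 26.4·0.90 + 10.1·0.04 + 55.6·0.48 + 26.4·0.02 + 2.3·0.25 = 51.955.
Mean coefficient ᾱ = A/S = 0.4301.
−S·ln(1−ᾱ) = −120.8 × ln(1 − 0.4301) = 67.925.
V = 5.5 × 4.8 × 3.3 = 87.12 m³.
RT60 = 0.161 × 87.12 / 67.925 = 0.21 s.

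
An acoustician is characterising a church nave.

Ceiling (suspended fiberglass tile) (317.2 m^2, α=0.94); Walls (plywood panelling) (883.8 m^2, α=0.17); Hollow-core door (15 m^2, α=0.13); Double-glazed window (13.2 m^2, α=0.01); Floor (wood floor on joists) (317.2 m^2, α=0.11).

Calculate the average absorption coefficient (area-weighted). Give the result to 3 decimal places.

0.314

S = Σ Sᵢ = 317.2 + 883.8 + 15 + 13.2 + 317.2 = 1546.4 m^2.
Σ(Sᵢαᵢ) = 317.2·0.94 + 883.8·0.17 + 15·0.13 + 13.2·0.01 + 317.2·0.11 = 485.388.
ᾱ = 485.388 / 1546.4 = 0.314.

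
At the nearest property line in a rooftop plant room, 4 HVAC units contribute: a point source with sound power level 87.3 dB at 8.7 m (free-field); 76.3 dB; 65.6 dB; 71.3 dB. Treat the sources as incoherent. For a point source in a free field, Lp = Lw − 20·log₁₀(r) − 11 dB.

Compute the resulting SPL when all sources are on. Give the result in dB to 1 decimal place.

77.8 dB

Source at 8.7 m: Lp = 87.3 − 20·log₁₀(8.7) − 11 = 57.5 dB.
Sum in the linear (power) domain: Σ 10^(Lᵢ/10) = 10^(57.5/10) + 10^(76.3/10) + 10^(65.6/10) + 10^(71.3/10) = 6.034e+07.
Combined level = 10 log₁₀(6.034e+07) = 77.8 dB.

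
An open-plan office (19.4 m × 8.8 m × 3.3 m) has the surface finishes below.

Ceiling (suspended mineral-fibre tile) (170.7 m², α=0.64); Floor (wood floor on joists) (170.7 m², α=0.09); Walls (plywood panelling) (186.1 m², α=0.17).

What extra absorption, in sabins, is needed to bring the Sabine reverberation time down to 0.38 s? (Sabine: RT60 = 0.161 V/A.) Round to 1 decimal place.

A₁ = Σ Sᵢαᵢ = 170.7×0.64 + 170.7×0.09 + 186.1×0.17 = 156.248 sabins.
For T = 0.38 s, need A₂ = 0.161·V/T = 0.161·563.376/0.38 = 238.694 sabins.
ΔA = A₂ − A₁ = 238.694 − 156.248 = 82.4 sabins.

82.4 sabins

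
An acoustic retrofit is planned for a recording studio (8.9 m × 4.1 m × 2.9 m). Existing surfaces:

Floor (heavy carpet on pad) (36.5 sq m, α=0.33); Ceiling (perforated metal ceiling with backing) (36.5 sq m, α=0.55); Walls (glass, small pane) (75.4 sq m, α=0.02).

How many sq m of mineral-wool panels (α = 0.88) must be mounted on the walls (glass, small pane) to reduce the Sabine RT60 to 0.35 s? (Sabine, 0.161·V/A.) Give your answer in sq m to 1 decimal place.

17.5

Summing Sᵢαᵢ: 12.045 + 20.075 + 1.508 → A₁ = 33.628 sabins.
Required A₂ = 0.161·105.821/0.35 = 48.678 sabins.
ΔA needed = 48.678 − 33.628 = 15.050 sabins.
Net gain per sq m: Δα = 0.88 − 0.02 = 0.86.
Area = ΔA/Δα = 15.050/0.86 = 17.5 sq m.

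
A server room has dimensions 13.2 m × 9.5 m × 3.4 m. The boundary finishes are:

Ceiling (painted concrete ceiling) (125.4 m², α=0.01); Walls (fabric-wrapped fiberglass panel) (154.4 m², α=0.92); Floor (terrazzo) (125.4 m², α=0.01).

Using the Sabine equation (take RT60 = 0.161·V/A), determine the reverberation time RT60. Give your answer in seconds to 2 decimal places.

Equivalent absorption area: A = 125.4*0.01 + 154.4*0.92 + 125.4*0.01 = 144.556 m².
Room volume: 426.36 m³.
Sabine: RT60 = 0.161 × 426.36 / 144.556 = 0.47 s.

0.47 seconds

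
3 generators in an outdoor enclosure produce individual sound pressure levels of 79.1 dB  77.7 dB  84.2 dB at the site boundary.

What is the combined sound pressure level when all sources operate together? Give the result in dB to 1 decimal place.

86.1 dB

Converting to relative power and adding: 10^(79.1/10) + 10^(77.7/10) + 10^(84.2/10) = 4.032e+08.
Combined level = 10 log₁₀(4.032e+08) = 86.1 dB.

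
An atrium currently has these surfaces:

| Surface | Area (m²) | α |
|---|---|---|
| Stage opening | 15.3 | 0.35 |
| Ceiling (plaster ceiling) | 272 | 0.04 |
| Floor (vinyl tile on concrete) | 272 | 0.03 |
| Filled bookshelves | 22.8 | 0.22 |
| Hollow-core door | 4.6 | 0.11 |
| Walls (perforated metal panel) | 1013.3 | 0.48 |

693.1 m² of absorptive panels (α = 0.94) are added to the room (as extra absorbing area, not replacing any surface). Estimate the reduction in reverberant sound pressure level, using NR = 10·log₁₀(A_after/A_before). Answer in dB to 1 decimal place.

3.5 dB

Total absorption A_before = 15.3*0.35 + 272*0.04 + 272*0.03 + 22.8*0.22 + 4.6*0.11 + 1013.3*0.48
  = 5.355 + 10.880 + 8.160 + 5.016 + 0.506 + 486.384 = 516.301 m² sabins.
Added absorption = 693.1 × 0.94 = 651.514 sabins.
A_after = 516.301 + 651.514 = 1167.815 sabins.
NR = 10·log₁₀(1167.815/516.301) = 3.5 dB.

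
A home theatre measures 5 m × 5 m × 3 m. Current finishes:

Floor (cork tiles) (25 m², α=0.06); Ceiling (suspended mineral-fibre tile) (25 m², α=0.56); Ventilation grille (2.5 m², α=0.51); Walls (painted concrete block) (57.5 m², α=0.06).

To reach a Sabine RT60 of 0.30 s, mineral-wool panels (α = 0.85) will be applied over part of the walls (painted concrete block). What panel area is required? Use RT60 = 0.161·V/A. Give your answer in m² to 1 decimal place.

Summing Sᵢαᵢ: 1.500 + 14.000 + 1.275 + 3.450 → A₁ = 20.225 sabins.
V = 75 m³. Target absorption A₂ = 0.161 × 75 / 0.30 = 40.250 sabins.
Absorption to add: 40.250 − 20.225 = 20.025 sabins.
Net gain per m²: Δα = 0.85 − 0.06 = 0.79.
Area = ΔA/Δα = 20.025/0.79 = 25.3 m².

25.3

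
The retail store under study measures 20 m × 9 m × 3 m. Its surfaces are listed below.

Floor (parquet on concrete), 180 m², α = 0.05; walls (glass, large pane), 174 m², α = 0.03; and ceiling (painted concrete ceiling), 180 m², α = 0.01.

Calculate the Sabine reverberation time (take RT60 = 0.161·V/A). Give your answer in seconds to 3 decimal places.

Equivalent absorption area: A = 180*0.05 + 174*0.03 + 180*0.01 = 16.020 m².
V = 20·9·3 = 540 m³.
RT60 = 0.161 · V / A = 0.161 × 540 / 16.020 = 5.427 s.

5.427 s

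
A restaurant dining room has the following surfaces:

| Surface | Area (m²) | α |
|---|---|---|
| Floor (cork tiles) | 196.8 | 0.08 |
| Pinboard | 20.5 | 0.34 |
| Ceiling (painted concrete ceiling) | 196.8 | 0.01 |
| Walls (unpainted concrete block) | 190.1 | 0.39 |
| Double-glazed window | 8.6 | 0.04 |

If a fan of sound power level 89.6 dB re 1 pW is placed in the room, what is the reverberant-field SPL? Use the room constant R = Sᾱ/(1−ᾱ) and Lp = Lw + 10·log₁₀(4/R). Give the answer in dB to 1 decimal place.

Σ(Sᵢαᵢ) = 196.8·0.08 + 20.5·0.34 + 196.8·0.01 + 190.1·0.39 + 8.6·0.04 = 99.165; total area S = 612.8 m².
ᾱ = 99.165/612.8 = 0.1618; R = Sᾱ/(1−ᾱ) = 99.165/(1−0.1618) = 118.307 m².
Lp = 89.6 + 10·log₁₀(4/118.307) = 89.6 + (-14.71) = 74.9 dB.

74.9 dB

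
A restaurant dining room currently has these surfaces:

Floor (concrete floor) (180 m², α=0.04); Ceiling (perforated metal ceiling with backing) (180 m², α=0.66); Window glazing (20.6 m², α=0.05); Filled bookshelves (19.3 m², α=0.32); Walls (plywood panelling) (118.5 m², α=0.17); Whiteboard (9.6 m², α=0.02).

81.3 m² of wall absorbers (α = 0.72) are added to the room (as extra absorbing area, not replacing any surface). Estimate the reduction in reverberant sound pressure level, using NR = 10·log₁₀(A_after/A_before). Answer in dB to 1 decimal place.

A_before = Σ Sᵢαᵢ = 180*0.04 + 180*0.66 + 20.6*0.05 + 19.3*0.32 + 118.5*0.17 + 9.6*0.02 = 153.543 sabins.
Treatment contributes 81.3·0.72 = 58.536 sabins.
New total A_after = 212.079 sabins.
NR = 10·log₁₀(212.079/153.543) = 1.4 dB.

1.4 dB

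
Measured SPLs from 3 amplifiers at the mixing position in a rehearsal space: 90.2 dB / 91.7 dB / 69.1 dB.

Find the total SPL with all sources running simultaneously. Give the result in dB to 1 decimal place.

94.0 dB

Converting to relative power and adding: 10^(90.2/10) + 10^(91.7/10) + 10^(69.1/10) = 2.534e+09.
L_total = 10·log₁₀(2.534e+09) = 94.0 dB.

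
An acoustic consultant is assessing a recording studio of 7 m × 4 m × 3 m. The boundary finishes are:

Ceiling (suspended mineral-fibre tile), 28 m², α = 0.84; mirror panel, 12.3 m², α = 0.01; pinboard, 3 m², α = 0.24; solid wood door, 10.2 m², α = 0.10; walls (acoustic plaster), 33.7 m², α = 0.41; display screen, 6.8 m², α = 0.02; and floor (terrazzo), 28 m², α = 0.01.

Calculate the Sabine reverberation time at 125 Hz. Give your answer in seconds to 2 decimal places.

Equivalent absorption area: A = 28·0.84 + 12.3·0.01 + 3·0.24 + 10.2·0.10 + 33.7·0.41 + 6.8·0.02 + 28·0.01 = 39.616 m².
Room volume: 84 m³.
T = 0.161 V/A = 0.161·84/39.616 = 0.34 s.

0.34 seconds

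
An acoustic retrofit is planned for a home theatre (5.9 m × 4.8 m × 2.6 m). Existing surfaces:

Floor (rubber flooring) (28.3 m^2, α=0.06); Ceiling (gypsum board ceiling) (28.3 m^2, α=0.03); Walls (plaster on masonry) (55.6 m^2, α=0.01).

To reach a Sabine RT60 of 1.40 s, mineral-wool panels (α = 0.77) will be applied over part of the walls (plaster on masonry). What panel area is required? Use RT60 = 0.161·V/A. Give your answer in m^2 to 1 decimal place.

7.1

Equivalent absorption area: A₁ = 28.3×0.06 + 28.3×0.03 + 55.6×0.01 = 3.103 m^2.
Required A₂ = 0.161·73.632/1.40 = 8.468 sabins.
ΔA needed = 8.468 − 3.103 = 5.365 sabins.
Each m^2 of panel replacing the walls (plaster on masonry) adds (0.77 − 0.01) = 0.76 sabins.
Area = ΔA/Δα = 5.365/0.76 = 7.1 m^2.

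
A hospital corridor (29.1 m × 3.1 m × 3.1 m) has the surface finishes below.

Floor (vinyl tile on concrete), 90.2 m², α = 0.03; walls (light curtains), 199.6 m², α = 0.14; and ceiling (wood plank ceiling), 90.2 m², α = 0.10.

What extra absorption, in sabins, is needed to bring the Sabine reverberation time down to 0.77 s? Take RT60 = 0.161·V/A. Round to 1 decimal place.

Summing Sᵢαᵢ: 2.706 + 27.944 + 9.020 → A₁ = 39.670 sabins.
Target A₂ = 0.161·279.651/0.77 = 58.472 sabins (V = 279.651 m³).
ΔA = A₂ − A₁ = 58.472 − 39.670 = 18.8 sabins.

18.8 sabins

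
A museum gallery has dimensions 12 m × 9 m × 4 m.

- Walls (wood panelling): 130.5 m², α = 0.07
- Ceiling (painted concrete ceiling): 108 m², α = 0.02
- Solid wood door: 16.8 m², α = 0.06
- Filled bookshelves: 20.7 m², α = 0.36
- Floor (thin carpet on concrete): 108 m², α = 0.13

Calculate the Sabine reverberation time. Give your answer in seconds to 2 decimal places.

Total absorption A = 130.5·0.07 + 108·0.02 + 16.8·0.06 + 20.7·0.36 + 108·0.13
  = 9.135 + 2.160 + 1.008 + 7.452 + 14.040 = 33.795 m² sabins.
V = 12·9·4 = 432 m³.
Sabine: RT60 = 0.161 × 432 / 33.795 = 2.06 s.

2.06 s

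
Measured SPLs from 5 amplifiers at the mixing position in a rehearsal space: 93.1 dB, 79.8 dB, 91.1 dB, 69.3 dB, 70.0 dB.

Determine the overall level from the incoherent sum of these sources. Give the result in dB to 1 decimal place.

Sum in the linear (power) domain: Σ 10^(Lᵢ/10) = 10^(93.1/10) + 10^(79.8/10) + 10^(91.1/10) + 10^(69.3/10) + 10^(70.0/10) = 3.444e+09.
Back to dB: 10·log₁₀ Σ = 95.4 dB.

95.4 dB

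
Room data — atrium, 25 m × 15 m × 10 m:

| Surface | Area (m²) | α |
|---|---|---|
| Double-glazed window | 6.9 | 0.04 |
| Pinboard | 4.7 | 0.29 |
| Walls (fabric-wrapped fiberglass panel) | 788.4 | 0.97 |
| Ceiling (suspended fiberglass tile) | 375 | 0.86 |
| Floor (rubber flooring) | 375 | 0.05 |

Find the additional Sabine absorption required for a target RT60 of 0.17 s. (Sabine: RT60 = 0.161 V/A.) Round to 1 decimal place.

Summing Sᵢαᵢ: 0.276 + 1.363 + 764.748 + 322.500 + 18.750 → A₁ = 1107.637 sabins.
For T = 0.17 s, need A₂ = 0.161·V/T = 0.161·3750/0.17 = 3551.471 sabins.
ΔA = A₂ − A₁ = 3551.471 − 1107.637 = 2443.8 sabins.

2443.8 sabins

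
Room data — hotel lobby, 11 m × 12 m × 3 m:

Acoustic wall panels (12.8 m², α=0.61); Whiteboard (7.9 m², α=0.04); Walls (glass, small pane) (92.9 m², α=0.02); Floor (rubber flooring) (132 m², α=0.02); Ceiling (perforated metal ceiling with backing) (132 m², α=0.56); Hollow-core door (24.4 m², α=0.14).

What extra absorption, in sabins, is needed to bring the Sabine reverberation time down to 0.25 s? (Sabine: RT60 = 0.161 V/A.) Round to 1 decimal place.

165.1 sabins

Total absorption A₁ = 12.8*0.61 + 7.9*0.04 + 92.9*0.02 + 132*0.02 + 132*0.56 + 24.4*0.14
  = 7.808 + 0.316 + 1.858 + 2.640 + 73.920 + 3.416 = 89.958 m² sabins.
V = 396 m³. Required absorption A₂ = 0.161 × 396 / 0.25 = 255.024 sabins.
Shortfall: 255.024 − 89.958 = 165.1 sabins.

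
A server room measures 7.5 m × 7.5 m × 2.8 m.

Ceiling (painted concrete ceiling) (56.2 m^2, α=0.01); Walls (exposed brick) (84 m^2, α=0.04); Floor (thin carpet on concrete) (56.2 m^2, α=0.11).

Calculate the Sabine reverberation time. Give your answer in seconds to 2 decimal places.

Equivalent absorption area: A = 56.2*0.01 + 84*0.04 + 56.2*0.11 = 10.104 m^2.
Volume V = 7.5 × 7.5 × 2.8 = 157.5 m³.
Sabine: RT60 = 0.161 × 157.5 / 10.104 = 2.51 s.

2.51 sec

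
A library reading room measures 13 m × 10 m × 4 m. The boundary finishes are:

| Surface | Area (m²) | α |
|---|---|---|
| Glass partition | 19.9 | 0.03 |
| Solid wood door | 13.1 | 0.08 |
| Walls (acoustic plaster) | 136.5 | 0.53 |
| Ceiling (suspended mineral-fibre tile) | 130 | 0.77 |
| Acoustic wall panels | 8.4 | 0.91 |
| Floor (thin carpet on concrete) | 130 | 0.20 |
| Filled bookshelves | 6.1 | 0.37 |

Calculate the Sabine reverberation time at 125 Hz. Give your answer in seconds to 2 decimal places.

Equivalent absorption area: A = 19.9·0.03 + 13.1·0.08 + 136.5·0.53 + 130·0.77 + 8.4·0.91 + 130·0.20 + 6.1·0.37 = 209.991 m².
Room volume: 520 m³.
T = 0.161 V/A = 0.161·520/209.991 = 0.40 s.

0.40 sec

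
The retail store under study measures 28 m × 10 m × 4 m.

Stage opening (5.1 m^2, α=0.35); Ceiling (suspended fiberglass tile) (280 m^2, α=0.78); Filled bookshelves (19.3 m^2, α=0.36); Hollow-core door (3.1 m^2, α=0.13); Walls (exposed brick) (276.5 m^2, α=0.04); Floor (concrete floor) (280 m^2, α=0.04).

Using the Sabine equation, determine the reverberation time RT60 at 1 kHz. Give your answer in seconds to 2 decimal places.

0.72 sec

A = Σ Sᵢαᵢ = 5.1×0.35 + 280×0.78 + 19.3×0.36 + 3.1×0.13 + 276.5×0.04 + 280×0.04 = 249.796 sabins.
V = 28·10·4 = 1120 m³.
T = 0.161 V/A = 0.161·1120/249.796 = 0.72 s.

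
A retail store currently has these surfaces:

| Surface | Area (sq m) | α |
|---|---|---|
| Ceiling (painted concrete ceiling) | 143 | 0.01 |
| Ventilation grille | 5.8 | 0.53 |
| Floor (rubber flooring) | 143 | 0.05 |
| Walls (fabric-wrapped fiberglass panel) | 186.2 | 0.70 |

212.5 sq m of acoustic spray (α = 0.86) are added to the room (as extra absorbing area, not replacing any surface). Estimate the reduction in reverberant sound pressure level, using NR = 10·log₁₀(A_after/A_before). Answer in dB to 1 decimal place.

3.6 dB

Equivalent absorption area: A_before = 143·0.01 + 5.8·0.53 + 143·0.05 + 186.2·0.70 = 141.994 sq m.
Treatment contributes 212.5·0.86 = 182.750 sabins.
A_after = 141.994 + 182.750 = 324.744 sabins.
Reduction = 10 log₁₀(A_after/A_before) = 10 log₁₀(2.2870) = 3.6 dB.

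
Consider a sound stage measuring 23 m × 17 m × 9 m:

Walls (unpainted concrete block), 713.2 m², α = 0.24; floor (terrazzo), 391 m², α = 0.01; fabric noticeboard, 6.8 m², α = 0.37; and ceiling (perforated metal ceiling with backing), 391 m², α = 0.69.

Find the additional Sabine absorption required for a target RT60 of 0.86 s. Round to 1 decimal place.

Summing Sᵢαᵢ: 171.168 + 3.910 + 2.516 + 269.790 → A₁ = 447.384 sabins.
V = 3519 m³. Required absorption A₂ = 0.161 × 3519 / 0.86 = 658.790 sabins.
ΔA = A₂ − A₁ = 658.790 − 447.384 = 211.4 sabins.

211.4 sabins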